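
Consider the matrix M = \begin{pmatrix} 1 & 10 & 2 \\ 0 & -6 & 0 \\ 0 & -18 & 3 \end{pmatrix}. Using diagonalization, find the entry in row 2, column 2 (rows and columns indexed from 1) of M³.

-216

Characteristic polynomial: r^3 + 2r^2 - 21r + 18 = (r - 3)(r - 1)(r + 6), so the eigenvalues are -6, 1, 3.
r=1: eigenvector (1, 0, 0).
r=-6: eigenvector (-2, 1, 2).
r=3: eigenvector (1, 0, 1).
P = [[1, -2, 1], [0, 1, 0], [0, 2, 1]], D = diag(1, -6, 3), P⁻¹ = [[1, 4, -1], [0, 1, 0], [0, -2, 1]].
M³ = P·diag(1, -216, 27)·P⁻¹ = [[1, 382, 26], [0, -216, 0], [0, -486, 27]].
The requested entry is -216.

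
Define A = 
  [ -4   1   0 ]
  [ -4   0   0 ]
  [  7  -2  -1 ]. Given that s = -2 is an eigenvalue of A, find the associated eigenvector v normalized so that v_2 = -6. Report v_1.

A + 2I = [[-2, 1, 0], [-4, 2, 0], [7, -2, 1]].
Solving (A + 2I)v = 0 gives the eigenspace spanned by (-3, -6, 9).
With v_2 = -6, v = (-3, -6, 9), so v_1 = -3.

-3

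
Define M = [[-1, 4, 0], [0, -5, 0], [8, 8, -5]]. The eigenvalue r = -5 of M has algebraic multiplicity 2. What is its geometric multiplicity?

M + 5I = [[4, 4, 0], [0, 0, 0], [8, 8, 0]].
This matrix has rank 1, so its null space has dimension 3 − 1 = 2.

2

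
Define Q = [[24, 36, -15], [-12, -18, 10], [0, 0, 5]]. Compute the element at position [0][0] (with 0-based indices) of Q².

Characteristic polynomial: λ^3 - 11λ^2 + 30λ = λ(λ - 6)(λ - 5), so the eigenvalues are 0, 5, 6.
λ=6: eigenvector (-2, 1, 0).
λ=0: eigenvector (-3, 2, 0).
λ=5: eigenvector (-3, 2, 1).
P = [[-2, -3, -3], [1, 2, 2], [0, 0, 1]], D = diag(6, 0, 5), P⁻¹ = [[-2, -3, 0], [1, 2, -1], [0, 0, 1]].
Q² = P·diag(36, 0, 25)·P⁻¹ = [[144, 216, -75], [-72, -108, 50], [0, 0, 25]].
The requested entry is 144.

144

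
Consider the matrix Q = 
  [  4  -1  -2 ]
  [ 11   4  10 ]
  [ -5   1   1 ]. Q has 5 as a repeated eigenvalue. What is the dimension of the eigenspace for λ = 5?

Q − 5I = [[-1, -1, -2], [11, -1, 10], [-5, 1, -4]].
This matrix has rank 2, so its null space has dimension 3 − 2 = 1.

1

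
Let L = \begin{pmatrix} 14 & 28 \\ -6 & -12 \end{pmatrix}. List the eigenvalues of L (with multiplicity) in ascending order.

Characteristic polynomial: p(μ) = μ^2 - 2μ = μ(μ - 2).
Roots (with multiplicity): 0, 2.

0, 2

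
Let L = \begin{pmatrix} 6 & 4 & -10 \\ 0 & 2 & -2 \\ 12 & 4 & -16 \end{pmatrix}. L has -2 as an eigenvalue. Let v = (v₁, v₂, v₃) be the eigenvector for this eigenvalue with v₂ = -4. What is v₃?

-8

L + 2I = [[8, 4, -10], [0, 4, -2], [12, 4, -14]].
Solving (L + 2I)v = 0 gives the eigenspace spanned by (-8, -4, -8).
With v₂ = -4, v = (-8, -4, -8), so v₃ = -8.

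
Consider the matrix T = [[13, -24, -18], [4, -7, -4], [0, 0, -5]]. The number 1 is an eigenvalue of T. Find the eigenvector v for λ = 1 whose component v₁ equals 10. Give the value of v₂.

5

T − 1I = [[12, -24, -18], [4, -8, -4], [0, 0, -6]].
Solving (T − 1I)v = 0 gives the eigenspace spanned by (10, 5, 0).
With v₁ = 10, v = (10, 5, 0), so v₂ = 5.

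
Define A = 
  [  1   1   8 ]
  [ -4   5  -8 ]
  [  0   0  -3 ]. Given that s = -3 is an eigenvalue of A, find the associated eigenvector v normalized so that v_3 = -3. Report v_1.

6

A + 3I = [[4, 1, 8], [-4, 8, -8], [0, 0, 0]].
Solving (A + 3I)v = 0 gives the eigenspace spanned by (6, 0, -3).
With v_3 = -3, v = (6, 0, -3), so v_1 = 6.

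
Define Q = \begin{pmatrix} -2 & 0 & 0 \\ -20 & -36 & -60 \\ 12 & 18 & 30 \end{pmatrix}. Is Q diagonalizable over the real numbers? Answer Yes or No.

Yes

Characteristic polynomial: p(s) = s^3 + 8s^2 + 12s = s(s + 2)(s + 6).
All 3 eigenvalues are distinct, so Q is diagonalizable.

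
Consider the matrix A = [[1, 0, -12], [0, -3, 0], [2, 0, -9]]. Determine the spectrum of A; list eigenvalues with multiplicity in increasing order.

Characteristic polynomial: p(s) = s^3 + 11s^2 + 39s + 45 = (s + 3)^2(s + 5).
Roots (with multiplicity): -5, -3, -3.

-5, -3, -3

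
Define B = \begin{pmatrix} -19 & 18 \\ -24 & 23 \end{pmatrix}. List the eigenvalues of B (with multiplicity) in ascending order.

-1, 5

Characteristic polynomial: p(r) = r^2 - 4r - 5 = (r - 5)(r + 1).
Roots (with multiplicity): -1, 5.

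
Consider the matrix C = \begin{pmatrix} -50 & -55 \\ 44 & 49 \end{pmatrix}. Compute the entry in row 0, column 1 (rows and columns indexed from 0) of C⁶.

155155

Characteristic polynomial: λ^2 + λ - 30 = (λ - 5)(λ + 6), so the eigenvalues are -6, 5.
λ=5: eigenvector (1, -1).
λ=-6: eigenvector (5, -4).
P = [[1, 5], [-1, -4]], D = diag(5, -6), P⁻¹ = [[-4, -5], [1, 1]].
C⁶ = P·diag(15625, 46656)·P⁻¹ = [[170780, 155155], [-124124, -108499]].
The requested entry is 155155.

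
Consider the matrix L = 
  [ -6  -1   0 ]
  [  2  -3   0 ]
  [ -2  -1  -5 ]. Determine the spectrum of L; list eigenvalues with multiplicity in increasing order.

-5, -5, -4

Characteristic polynomial: p(r) = r^3 + 14r^2 + 65r + 100 = (r + 4)(r + 5)^2.
Roots (with multiplicity): -5, -5, -4.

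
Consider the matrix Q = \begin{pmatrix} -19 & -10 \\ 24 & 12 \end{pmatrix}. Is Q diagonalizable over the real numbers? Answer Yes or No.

Yes

Characteristic polynomial: p(r) = r^2 + 7r + 12 = (r + 3)(r + 4).
All 2 eigenvalues are distinct, so Q is diagonalizable.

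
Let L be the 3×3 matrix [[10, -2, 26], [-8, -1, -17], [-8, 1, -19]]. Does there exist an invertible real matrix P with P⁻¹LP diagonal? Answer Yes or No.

No

Characteristic polynomial: p(λ) = λ^3 + 10λ^2 + 28λ + 24 = (λ + 2)^2(λ + 6).
λ = -2 has algebraic multiplicity 2; rank(L + 2I) = 2, so geometric multiplicity = 1.
Geometric multiplicity < algebraic multiplicity, so L is not diagonalizable.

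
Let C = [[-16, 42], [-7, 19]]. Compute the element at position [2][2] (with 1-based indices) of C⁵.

9439

Characteristic polynomial: t^2 - 3t - 10 = (t - 5)(t + 2), so the eigenvalues are -2, 5.
t=-2: eigenvector (3, 1).
t=5: eigenvector (2, 1).
P = [[3, 2], [1, 1]], D = diag(-2, 5), P⁻¹ = [[1, -2], [-1, 3]].
C⁵ = P·diag(-32, 3125)·P⁻¹ = [[-6346, 18942], [-3157, 9439]].
The requested entry is 9439.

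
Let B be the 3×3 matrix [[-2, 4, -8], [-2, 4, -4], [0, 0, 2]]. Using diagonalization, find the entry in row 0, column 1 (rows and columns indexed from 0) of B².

Characteristic polynomial: r^3 - 4r^2 + 4r = r(r - 2)^2, so the eigenvalues are 0, 2, 2.
r=0: eigenvector (2, 1, 0).
r=2: eigenvector (-1, -1, 0).
r=2: eigenvector (0, 2, 1).
P = [[2, -1, 0], [1, -1, 2], [0, 0, 1]], D = diag(0, 2, 2), P⁻¹ = [[1, -1, 2], [1, -2, 4], [0, 0, 1]].
B² = P·diag(0, 4, 4)·P⁻¹ = [[-4, 8, -16], [-4, 8, -8], [0, 0, 4]].
The requested entry is 8.

8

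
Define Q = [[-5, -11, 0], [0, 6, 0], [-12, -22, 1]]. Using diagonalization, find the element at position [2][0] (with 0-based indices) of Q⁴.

Characteristic polynomial: r^3 - 2r^2 - 29r + 30 = (r - 6)(r - 1)(r + 5), so the eigenvalues are -5, 1, 6.
r=-5: eigenvector (1, 0, 2).
r=6: eigenvector (-1, 1, -2).
r=1: eigenvector (0, 0, 1).
P = [[1, -1, 0], [0, 1, 0], [2, -2, 1]], D = diag(-5, 6, 1), P⁻¹ = [[1, 1, 0], [0, 1, 0], [-2, 0, 1]].
Q⁴ = P·diag(625, 1296, 1)·P⁻¹ = [[625, -671, 0], [0, 1296, 0], [1248, -1342, 1]].
The requested entry is 1248.

1248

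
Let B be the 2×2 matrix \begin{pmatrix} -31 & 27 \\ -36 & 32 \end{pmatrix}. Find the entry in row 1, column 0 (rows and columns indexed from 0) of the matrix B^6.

-46116

Characteristic polynomial: s^2 - s - 20 = (s - 5)(s + 4), so the eigenvalues are -4, 5.
s=-4: eigenvector (1, 1).
s=5: eigenvector (3, 4).
P = [[1, 3], [1, 4]], D = diag(-4, 5), P⁻¹ = [[4, -3], [-1, 1]].
B⁶ = P·diag(4096, 15625)·P⁻¹ = [[-30491, 34587], [-46116, 50212]].
The requested entry is -46116.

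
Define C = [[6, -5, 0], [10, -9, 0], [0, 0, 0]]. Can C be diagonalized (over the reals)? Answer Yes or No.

Yes

Characteristic polynomial: p(μ) = μ^3 + 3μ^2 - 4μ = μ(μ - 1)(μ + 4).
All 3 eigenvalues are distinct, so C is diagonalizable.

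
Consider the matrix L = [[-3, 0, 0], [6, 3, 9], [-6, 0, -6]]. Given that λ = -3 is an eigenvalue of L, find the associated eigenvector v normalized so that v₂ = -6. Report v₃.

6

L + 3I = [[0, 0, 0], [6, 6, 9], [-6, 0, -3]].
Solving (L + 3I)v = 0 gives the eigenspace spanned by (-3, -6, 6).
With v₂ = -6, v = (-3, -6, 6), so v₃ = 6.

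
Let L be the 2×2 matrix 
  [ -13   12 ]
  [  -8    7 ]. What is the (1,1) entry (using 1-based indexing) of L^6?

Characteristic polynomial: s^2 + 6s + 5 = (s + 1)(s + 5), so the eigenvalues are -5, -1.
s=-5: eigenvector (3, 2).
s=-1: eigenvector (1, 1).
P = [[3, 1], [2, 1]], D = diag(-5, -1), P⁻¹ = [[1, -1], [-2, 3]].
L⁶ = P·diag(15625, 1)·P⁻¹ = [[46873, -46872], [31248, -31247]].
The requested entry is 46873.

46873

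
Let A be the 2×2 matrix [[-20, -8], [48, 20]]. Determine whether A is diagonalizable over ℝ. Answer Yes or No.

Characteristic polynomial: p(r) = r^2 - 16 = (r - 4)(r + 4).
All 2 eigenvalues are distinct, so A is diagonalizable.

Yes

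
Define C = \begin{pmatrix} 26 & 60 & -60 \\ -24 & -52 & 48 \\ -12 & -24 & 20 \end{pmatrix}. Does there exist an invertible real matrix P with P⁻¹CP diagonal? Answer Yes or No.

Characteristic polynomial: p(s) = s^3 + 6s^2 - 32 = (s - 2)(s + 4)^2.
s = -4 has algebraic multiplicity 2; rank(C + 4I) = 1, so geometric multiplicity = 2.
Every eigenvalue has geometric = algebraic multiplicity, so C is diagonalizable.

Yes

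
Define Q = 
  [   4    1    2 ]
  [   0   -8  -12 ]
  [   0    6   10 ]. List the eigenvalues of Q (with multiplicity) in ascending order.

-2, 4, 4

Characteristic polynomial: p(μ) = μ^3 - 6μ^2 + 32 = (μ - 4)^2(μ + 2).
Roots (with multiplicity): -2, 4, 4.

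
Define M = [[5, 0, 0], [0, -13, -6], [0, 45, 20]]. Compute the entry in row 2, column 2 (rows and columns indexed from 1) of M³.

Characteristic polynomial: λ^3 - 12λ^2 + 45λ - 50 = (λ - 5)^2(λ - 2), so the eigenvalues are 2, 5, 5.
λ=5: eigenvector (1, 2, -6).
λ=5: eigenvector (0, 1, -3).
λ=2: eigenvector (0, 2, -5).
P = [[1, 0, 0], [2, 1, 2], [-6, -3, -5]], D = diag(5, 5, 2), P⁻¹ = [[1, 0, 0], [-2, -5, -2], [0, 3, 1]].
M³ = P·diag(125, 125, 8)·P⁻¹ = [[125, 0, 0], [0, -577, -234], [0, 1755, 710]].
The requested entry is -577.

-577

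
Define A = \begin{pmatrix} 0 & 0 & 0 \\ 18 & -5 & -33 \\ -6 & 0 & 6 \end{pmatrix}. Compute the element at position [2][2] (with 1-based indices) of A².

25

Characteristic polynomial: r^3 - r^2 - 30r = r(r - 6)(r + 5), so the eigenvalues are -5, 0, 6.
r=0: eigenvector (1, -3, 1).
r=-5: eigenvector (0, 1, 0).
r=6: eigenvector (0, -3, 1).
P = [[1, 0, 0], [-3, 1, -3], [1, 0, 1]], D = diag(0, -5, 6), P⁻¹ = [[1, 0, 0], [0, 1, 3], [-1, 0, 1]].
A² = P·diag(0, 25, 36)·P⁻¹ = [[0, 0, 0], [108, 25, -33], [-36, 0, 36]].
The requested entry is 25.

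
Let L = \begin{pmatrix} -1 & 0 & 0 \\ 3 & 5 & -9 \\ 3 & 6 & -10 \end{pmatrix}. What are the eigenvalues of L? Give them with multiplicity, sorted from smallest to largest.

Characteristic polynomial: p(r) = r^3 + 6r^2 + 9r + 4 = (r + 1)^2(r + 4).
Roots (with multiplicity): -4, -1, -1.

-4, -1, -1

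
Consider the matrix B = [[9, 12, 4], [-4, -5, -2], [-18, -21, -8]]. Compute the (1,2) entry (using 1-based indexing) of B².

-36

Characteristic polynomial: r^3 + 4r^2 + r - 6 = (r - 1)(r + 2)(r + 3), so the eigenvalues are -3, -2, 1.
r=1: eigenvector (1, 0, -2).
r=-3: eigenvector (-2, 1, 3).
r=-2: eigenvector (4, -2, -5).
P = [[1, -2, 4], [0, 1, -2], [-2, 3, -5]], D = diag(1, -3, -2), P⁻¹ = [[1, 2, 0], [4, 3, 2], [2, 1, 1]].
B² = P·diag(1, 9, 4)·P⁻¹ = [[-39, -36, -20], [20, 19, 10], [66, 57, 34]].
The requested entry is -36.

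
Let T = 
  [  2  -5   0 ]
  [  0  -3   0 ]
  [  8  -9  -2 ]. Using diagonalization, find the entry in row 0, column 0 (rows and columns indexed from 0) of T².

Characteristic polynomial: λ^3 + 3λ^2 - 4λ - 12 = (λ - 2)(λ + 2)(λ + 3), so the eigenvalues are -3, -2, 2.
λ=-3: eigenvector (1, 1, 1).
λ=2: eigenvector (1, 0, 2).
λ=-2: eigenvector (0, 0, 1).
P = [[1, 1, 0], [1, 0, 0], [1, 2, 1]], D = diag(-3, 2, -2), P⁻¹ = [[0, 1, 0], [1, -1, 0], [-2, 1, 1]].
T² = P·diag(9, 4, 4)·P⁻¹ = [[4, 5, 0], [0, 9, 0], [0, 5, 4]].
The requested entry is 4.

4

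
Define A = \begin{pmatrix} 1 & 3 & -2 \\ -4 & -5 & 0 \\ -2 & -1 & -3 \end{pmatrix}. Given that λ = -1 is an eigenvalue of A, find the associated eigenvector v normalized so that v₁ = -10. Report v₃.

A + 1I = [[2, 3, -2], [-4, -4, 0], [-2, -1, -2]].
Solving (A + 1I)v = 0 gives the eigenspace spanned by (-10, 10, 5).
With v₁ = -10, v = (-10, 10, 5), so v₃ = 5.

5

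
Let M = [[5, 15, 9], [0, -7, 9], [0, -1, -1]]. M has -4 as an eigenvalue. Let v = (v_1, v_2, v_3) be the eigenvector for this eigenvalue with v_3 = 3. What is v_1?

-18

M + 4I = [[9, 15, 9], [0, -3, 9], [0, -1, 3]].
Solving (M + 4I)v = 0 gives the eigenspace spanned by (-18, 9, 3).
With v_3 = 3, v = (-18, 9, 3), so v_1 = -18.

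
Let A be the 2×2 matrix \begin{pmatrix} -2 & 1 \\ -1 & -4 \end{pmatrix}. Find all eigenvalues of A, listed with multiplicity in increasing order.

-3, -3

Characteristic polynomial: p(λ) = λ^2 + 6λ + 9 = (λ + 3)^2.
Roots (with multiplicity): -3, -3.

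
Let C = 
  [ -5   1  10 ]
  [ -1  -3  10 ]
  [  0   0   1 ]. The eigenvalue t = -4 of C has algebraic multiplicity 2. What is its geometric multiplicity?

C + 4I = [[-1, 1, 10], [-1, 1, 10], [0, 0, 5]].
This matrix has rank 2, so its null space has dimension 3 − 2 = 1.

1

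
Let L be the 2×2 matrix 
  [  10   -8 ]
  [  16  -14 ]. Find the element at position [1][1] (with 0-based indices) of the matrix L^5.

Characteristic polynomial: t^2 + 4t - 12 = (t - 2)(t + 6), so the eigenvalues are -6, 2.
t=-6: eigenvector (1, 2).
t=2: eigenvector (-1, -1).
P = [[1, -1], [2, -1]], D = diag(-6, 2), P⁻¹ = [[-1, 1], [-2, 1]].
L⁵ = P·diag(-7776, 32)·P⁻¹ = [[7840, -7808], [15616, -15584]].
The requested entry is -15584.

-15584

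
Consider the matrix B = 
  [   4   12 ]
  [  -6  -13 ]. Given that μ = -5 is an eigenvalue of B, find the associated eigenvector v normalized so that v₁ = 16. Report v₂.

B + 5I = [[9, 12], [-6, -8]].
Solving (B + 5I)v = 0 gives the eigenspace spanned by (16, -12).
With v₁ = 16, v = (16, -12), so v₂ = -12.

-12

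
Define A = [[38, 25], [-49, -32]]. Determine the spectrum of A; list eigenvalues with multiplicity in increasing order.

3, 3

Characteristic polynomial: p(s) = s^2 - 6s + 9 = (s - 3)^2.
Roots (with multiplicity): 3, 3.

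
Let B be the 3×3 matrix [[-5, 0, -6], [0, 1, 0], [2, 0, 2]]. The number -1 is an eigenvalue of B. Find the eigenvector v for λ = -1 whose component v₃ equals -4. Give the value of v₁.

6

B + 1I = [[-4, 0, -6], [0, 2, 0], [2, 0, 3]].
Solving (B + 1I)v = 0 gives the eigenspace spanned by (6, 0, -4).
With v₃ = -4, v = (6, 0, -4), so v₁ = 6.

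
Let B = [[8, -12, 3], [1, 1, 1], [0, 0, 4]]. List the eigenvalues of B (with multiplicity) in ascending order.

Characteristic polynomial: p(t) = t^3 - 13t^2 + 56t - 80 = (t - 5)(t - 4)^2.
Roots (with multiplicity): 4, 4, 5.

4, 4, 5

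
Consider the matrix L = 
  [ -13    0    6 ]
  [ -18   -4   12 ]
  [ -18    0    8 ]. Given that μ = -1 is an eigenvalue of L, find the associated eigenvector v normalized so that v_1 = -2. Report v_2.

L + 1I = [[-12, 0, 6], [-18, -3, 12], [-18, 0, 9]].
Solving (L + 1I)v = 0 gives the eigenspace spanned by (-2, -4, -4).
With v_1 = -2, v = (-2, -4, -4), so v_2 = -4.

-4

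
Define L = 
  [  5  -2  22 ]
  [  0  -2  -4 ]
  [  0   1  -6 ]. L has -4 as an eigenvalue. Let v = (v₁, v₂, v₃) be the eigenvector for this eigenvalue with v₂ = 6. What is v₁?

L + 4I = [[9, -2, 22], [0, 2, -4], [0, 1, -2]].
Solving (L + 4I)v = 0 gives the eigenspace spanned by (-6, 6, 3).
With v₂ = 6, v = (-6, 6, 3), so v₁ = -6.

-6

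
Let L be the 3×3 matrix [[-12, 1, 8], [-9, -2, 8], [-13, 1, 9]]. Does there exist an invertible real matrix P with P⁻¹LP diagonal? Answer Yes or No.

Characteristic polynomial: p(μ) = μ^3 + 5μ^2 + 3μ - 9 = (μ - 1)(μ + 3)^2.
μ = -3 has algebraic multiplicity 2; rank(L + 3I) = 2, so geometric multiplicity = 1.
Geometric multiplicity < algebraic multiplicity, so L is not diagonalizable.

No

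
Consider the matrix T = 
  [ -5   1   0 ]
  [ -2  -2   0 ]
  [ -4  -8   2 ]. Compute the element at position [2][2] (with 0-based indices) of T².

Characteristic polynomial: λ^3 + 5λ^2 - 2λ - 24 = (λ - 2)(λ + 3)(λ + 4), so the eigenvalues are -4, -3, 2.
λ=2: eigenvector (0, 0, 1).
λ=-4: eigenvector (1, 1, 2).
λ=-3: eigenvector (-1, -2, -4).
P = [[0, 1, -1], [0, 1, -2], [1, 2, -4]], D = diag(2, -4, -3), P⁻¹ = [[0, -2, 1], [2, -1, 0], [1, -1, 0]].
T² = P·diag(4, 16, 9)·P⁻¹ = [[23, -7, 0], [14, 2, 0], [28, -4, 4]].
The requested entry is 4.

4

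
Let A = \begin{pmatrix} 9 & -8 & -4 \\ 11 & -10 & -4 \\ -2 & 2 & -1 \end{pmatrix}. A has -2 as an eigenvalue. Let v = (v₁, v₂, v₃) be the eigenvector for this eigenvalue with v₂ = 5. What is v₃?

-10

A + 2I = [[11, -8, -4], [11, -8, -4], [-2, 2, 1]].
Solving (A + 2I)v = 0 gives the eigenspace spanned by (0, 5, -10).
With v₂ = 5, v = (0, 5, -10), so v₃ = -10.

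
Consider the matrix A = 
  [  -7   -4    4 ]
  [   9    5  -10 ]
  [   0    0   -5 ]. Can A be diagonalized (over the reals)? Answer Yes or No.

No

Characteristic polynomial: p(λ) = λ^3 + 7λ^2 + 11λ + 5 = (λ + 1)^2(λ + 5).
λ = -1 has algebraic multiplicity 2; rank(A + 1I) = 2, so geometric multiplicity = 1.
Geometric multiplicity < algebraic multiplicity, so A is not diagonalizable.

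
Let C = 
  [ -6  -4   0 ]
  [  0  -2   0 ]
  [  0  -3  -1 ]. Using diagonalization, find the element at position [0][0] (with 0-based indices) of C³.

Characteristic polynomial: λ^3 + 9λ^2 + 20λ + 12 = (λ + 1)(λ + 2)(λ + 6), so the eigenvalues are -6, -2, -1.
λ=-6: eigenvector (1, 0, 0).
λ=-2: eigenvector (-1, 1, 3).
λ=-1: eigenvector (0, 0, 1).
P = [[1, -1, 0], [0, 1, 0], [0, 3, 1]], D = diag(-6, -2, -1), P⁻¹ = [[1, 1, 0], [0, 1, 0], [0, -3, 1]].
C³ = P·diag(-216, -8, -1)·P⁻¹ = [[-216, -208, 0], [0, -8, 0], [0, -21, -1]].
The requested entry is -216.

-216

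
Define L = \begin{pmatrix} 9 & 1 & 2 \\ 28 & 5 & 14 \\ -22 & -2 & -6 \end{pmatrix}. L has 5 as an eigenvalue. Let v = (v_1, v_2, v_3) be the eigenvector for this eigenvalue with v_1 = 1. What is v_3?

L − 5I = [[4, 1, 2], [28, 0, 14], [-22, -2, -11]].
Solving (L − 5I)v = 0 gives the eigenspace spanned by (1, 0, -2).
With v_1 = 1, v = (1, 0, -2), so v_3 = -2.

-2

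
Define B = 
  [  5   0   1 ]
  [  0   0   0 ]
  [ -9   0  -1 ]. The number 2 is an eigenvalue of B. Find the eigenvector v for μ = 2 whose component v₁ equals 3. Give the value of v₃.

B − 2I = [[3, 0, 1], [0, -2, 0], [-9, 0, -3]].
Solving (B − 2I)v = 0 gives the eigenspace spanned by (3, 0, -9).
With v₁ = 3, v = (3, 0, -9), so v₃ = -9.

-9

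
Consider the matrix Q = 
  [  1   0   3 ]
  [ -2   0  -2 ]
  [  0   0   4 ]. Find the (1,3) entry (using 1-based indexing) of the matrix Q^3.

Characteristic polynomial: μ^3 - 5μ^2 + 4μ = μ(μ - 4)(μ - 1), so the eigenvalues are 0, 1, 4.
μ=0: eigenvector (0, 1, 0).
μ=4: eigenvector (1, -1, 1).
μ=1: eigenvector (-1, 2, 0).
P = [[0, 1, -1], [1, -1, 2], [0, 1, 0]], D = diag(0, 4, 1), P⁻¹ = [[2, 1, -1], [0, 0, 1], [-1, 0, 1]].
Q³ = P·diag(0, 64, 1)·P⁻¹ = [[1, 0, 63], [-2, 0, -62], [0, 0, 64]].
The requested entry is 63.

63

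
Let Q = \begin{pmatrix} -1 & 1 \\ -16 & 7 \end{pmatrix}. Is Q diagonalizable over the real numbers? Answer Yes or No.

No

Characteristic polynomial: p(t) = t^2 - 6t + 9 = (t - 3)^2.
t = 3 has algebraic multiplicity 2; rank(Q − 3I) = 1, so geometric multiplicity = 1.
Geometric multiplicity < algebraic multiplicity, so Q is not diagonalizable.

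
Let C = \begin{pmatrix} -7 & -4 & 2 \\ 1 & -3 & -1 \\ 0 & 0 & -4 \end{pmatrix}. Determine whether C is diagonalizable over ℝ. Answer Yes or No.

No

Characteristic polynomial: p(r) = r^3 + 14r^2 + 65r + 100 = (r + 4)(r + 5)^2.
r = -5 has algebraic multiplicity 2; rank(C + 5I) = 2, so geometric multiplicity = 1.
Geometric multiplicity < algebraic multiplicity, so C is not diagonalizable.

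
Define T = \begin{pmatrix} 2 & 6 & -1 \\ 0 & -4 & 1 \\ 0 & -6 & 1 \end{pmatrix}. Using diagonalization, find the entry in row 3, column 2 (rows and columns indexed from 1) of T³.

Characteristic polynomial: μ^3 + μ^2 - 4μ - 4 = (μ - 2)(μ + 1)(μ + 2), so the eigenvalues are -2, -1, 2.
μ=2: eigenvector (1, 0, 0).
μ=-1: eigenvector (1, -1, -3).
μ=-2: eigenvector (-1, 1, 2).
P = [[1, 1, -1], [0, -1, 1], [0, -3, 2]], D = diag(2, -1, -2), P⁻¹ = [[1, 1, 0], [0, 2, -1], [0, 3, -1]].
T³ = P·diag(8, -1, -8)·P⁻¹ = [[8, 30, -7], [0, -22, 7], [0, -42, 13]].
The requested entry is -42.

-42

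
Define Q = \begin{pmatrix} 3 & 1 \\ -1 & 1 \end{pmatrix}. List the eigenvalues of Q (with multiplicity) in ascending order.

2, 2

Characteristic polynomial: p(r) = r^2 - 4r + 4 = (r - 2)^2.
Roots (with multiplicity): 2, 2.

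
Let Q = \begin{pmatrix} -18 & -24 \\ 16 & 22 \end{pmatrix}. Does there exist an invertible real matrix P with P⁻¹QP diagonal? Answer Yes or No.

Yes

Characteristic polynomial: p(μ) = μ^2 - 4μ - 12 = (μ - 6)(μ + 2).
All 2 eigenvalues are distinct, so Q is diagonalizable.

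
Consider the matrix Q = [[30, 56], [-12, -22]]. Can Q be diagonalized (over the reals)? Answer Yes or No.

Yes

Characteristic polynomial: p(t) = t^2 - 8t + 12 = (t - 6)(t - 2).
All 2 eigenvalues are distinct, so Q is diagonalizable.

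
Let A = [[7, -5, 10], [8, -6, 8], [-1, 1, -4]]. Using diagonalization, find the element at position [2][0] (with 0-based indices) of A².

5

Characteristic polynomial: t^3 + 3t^2 - 4t - 12 = (t - 2)(t + 2)(t + 3), so the eigenvalues are -3, -2, 2.
t=2: eigenvector (1, 1, 0).
t=-2: eigenvector (0, 2, 1).
t=-3: eigenvector (-1, 0, 1).
P = [[1, 0, -1], [1, 2, 0], [0, 1, 1]], D = diag(2, -2, -3), P⁻¹ = [[2, -1, 2], [-1, 1, -1], [1, -1, 2]].
A² = P·diag(4, 4, 9)·P⁻¹ = [[-1, 5, -10], [0, 4, 0], [5, -5, 14]].
The requested entry is 5.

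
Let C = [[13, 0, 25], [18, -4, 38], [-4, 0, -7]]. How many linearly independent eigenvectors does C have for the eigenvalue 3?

C − 3I = [[10, 0, 25], [18, -7, 38], [-4, 0, -10]].
This matrix has rank 2, so its null space has dimension 3 − 2 = 1.

1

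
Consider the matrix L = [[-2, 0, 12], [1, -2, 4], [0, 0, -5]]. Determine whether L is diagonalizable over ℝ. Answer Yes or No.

No

Characteristic polynomial: p(λ) = λ^3 + 9λ^2 + 24λ + 20 = (λ + 2)^2(λ + 5).
λ = -2 has algebraic multiplicity 2; rank(L + 2I) = 2, so geometric multiplicity = 1.
Geometric multiplicity < algebraic multiplicity, so L is not diagonalizable.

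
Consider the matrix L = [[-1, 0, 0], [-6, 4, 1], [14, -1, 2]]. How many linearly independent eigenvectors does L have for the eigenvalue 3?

L − 3I = [[-4, 0, 0], [-6, 1, 1], [14, -1, -1]].
This matrix has rank 2, so its null space has dimension 3 − 2 = 1.

1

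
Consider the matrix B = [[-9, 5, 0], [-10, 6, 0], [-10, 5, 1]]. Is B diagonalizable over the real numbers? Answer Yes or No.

Yes

Characteristic polynomial: p(λ) = λ^3 + 2λ^2 - 7λ + 4 = (λ - 1)^2(λ + 4).
λ = 1 has algebraic multiplicity 2; rank(B − 1I) = 1, so geometric multiplicity = 2.
Every eigenvalue has geometric = algebraic multiplicity, so B is diagonalizable.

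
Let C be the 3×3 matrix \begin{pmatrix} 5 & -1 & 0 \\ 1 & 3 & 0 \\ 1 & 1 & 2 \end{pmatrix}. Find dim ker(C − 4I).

C − 4I = [[1, -1, 0], [1, -1, 0], [1, 1, -2]].
This matrix has rank 2, so its null space has dimension 3 − 2 = 1.

1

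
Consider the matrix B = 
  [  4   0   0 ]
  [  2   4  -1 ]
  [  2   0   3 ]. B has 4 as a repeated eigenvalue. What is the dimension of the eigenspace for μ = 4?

B − 4I = [[0, 0, 0], [2, 0, -1], [2, 0, -1]].
This matrix has rank 1, so its null space has dimension 3 − 1 = 2.

2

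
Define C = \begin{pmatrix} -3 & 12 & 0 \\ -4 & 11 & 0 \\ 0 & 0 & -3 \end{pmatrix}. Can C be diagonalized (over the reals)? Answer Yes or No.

Yes

Characteristic polynomial: p(t) = t^3 - 5t^2 - 9t + 45 = (t - 5)(t - 3)(t + 3).
All 3 eigenvalues are distinct, so C is diagonalizable.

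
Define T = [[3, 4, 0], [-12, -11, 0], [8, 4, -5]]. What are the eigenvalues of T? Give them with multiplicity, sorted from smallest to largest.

-5, -5, -3

Characteristic polynomial: p(s) = s^3 + 13s^2 + 55s + 75 = (s + 3)(s + 5)^2.
Roots (with multiplicity): -5, -5, -3.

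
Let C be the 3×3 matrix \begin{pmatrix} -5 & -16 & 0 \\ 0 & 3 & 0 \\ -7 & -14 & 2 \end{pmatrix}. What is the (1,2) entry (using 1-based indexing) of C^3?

-304

Characteristic polynomial: r^3 - 19r + 30 = (r - 3)(r - 2)(r + 5), so the eigenvalues are -5, 2, 3.
r=-5: eigenvector (1, 0, 1).
r=3: eigenvector (-2, 1, 0).
r=2: eigenvector (0, 0, 1).
P = [[1, -2, 0], [0, 1, 0], [1, 0, 1]], D = diag(-5, 3, 2), P⁻¹ = [[1, 2, 0], [0, 1, 0], [-1, -2, 1]].
C³ = P·diag(-125, 27, 8)·P⁻¹ = [[-125, -304, 0], [0, 27, 0], [-133, -266, 8]].
The requested entry is -304.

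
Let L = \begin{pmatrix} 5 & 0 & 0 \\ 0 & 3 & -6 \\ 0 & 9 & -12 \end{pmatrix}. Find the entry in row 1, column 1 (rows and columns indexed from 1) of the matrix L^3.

Characteristic polynomial: s^3 + 4s^2 - 27s - 90 = (s - 5)(s + 3)(s + 6), so the eigenvalues are -6, -3, 5.
s=5: eigenvector (1, 0, 0).
s=-3: eigenvector (0, 1, 1).
s=-6: eigenvector (0, 2, 3).
P = [[1, 0, 0], [0, 1, 2], [0, 1, 3]], D = diag(5, -3, -6), P⁻¹ = [[1, 0, 0], [0, 3, -2], [0, -1, 1]].
L³ = P·diag(125, -27, -216)·P⁻¹ = [[125, 0, 0], [0, 351, -378], [0, 567, -594]].
The requested entry is 125.

125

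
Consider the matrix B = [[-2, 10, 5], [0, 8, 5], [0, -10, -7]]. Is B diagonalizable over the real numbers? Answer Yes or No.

Yes

Characteristic polynomial: p(λ) = λ^3 + λ^2 - 8λ - 12 = (λ - 3)(λ + 2)^2.
λ = -2 has algebraic multiplicity 2; rank(B + 2I) = 1, so geometric multiplicity = 2.
Every eigenvalue has geometric = algebraic multiplicity, so B is diagonalizable.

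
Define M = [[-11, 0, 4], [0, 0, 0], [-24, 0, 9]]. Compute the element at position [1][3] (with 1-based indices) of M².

-8

Characteristic polynomial: λ^3 + 2λ^2 - 3λ = λ(λ - 1)(λ + 3), so the eigenvalues are -3, 0, 1.
λ=1: eigenvector (1, 0, 3).
λ=0: eigenvector (0, 1, 0).
λ=-3: eigenvector (1, 0, 2).
P = [[1, 0, 1], [0, 1, 0], [3, 0, 2]], D = diag(1, 0, -3), P⁻¹ = [[-2, 0, 1], [0, 1, 0], [3, 0, -1]].
M² = P·diag(1, 0, 9)·P⁻¹ = [[25, 0, -8], [0, 0, 0], [48, 0, -15]].
The requested entry is -8.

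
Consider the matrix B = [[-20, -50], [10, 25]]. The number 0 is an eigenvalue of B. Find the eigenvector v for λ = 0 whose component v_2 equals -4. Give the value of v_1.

B = [[-20, -50], [10, 25]].
Solving (B)v = 0 gives the eigenspace spanned by (10, -4).
With v_2 = -4, v = (10, -4), so v_1 = 10.

10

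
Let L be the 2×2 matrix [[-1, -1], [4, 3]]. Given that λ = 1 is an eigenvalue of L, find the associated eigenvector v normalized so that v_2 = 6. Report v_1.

-3

L − 1I = [[-2, -1], [4, 2]].
Solving (L − 1I)v = 0 gives the eigenspace spanned by (-3, 6).
With v_2 = 6, v = (-3, 6), so v_1 = -3.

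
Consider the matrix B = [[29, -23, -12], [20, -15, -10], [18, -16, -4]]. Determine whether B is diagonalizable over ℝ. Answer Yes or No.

Characteristic polynomial: p(r) = r^3 - 10r^2 + 25r = r(r - 5)^2.
r = 5 has algebraic multiplicity 2; rank(B − 5I) = 2, so geometric multiplicity = 1.
Geometric multiplicity < algebraic multiplicity, so B is not diagonalizable.

No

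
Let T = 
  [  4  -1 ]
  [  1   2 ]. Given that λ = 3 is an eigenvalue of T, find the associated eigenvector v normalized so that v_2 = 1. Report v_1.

1

T − 3I = [[1, -1], [1, -1]].
Solving (T − 3I)v = 0 gives the eigenspace spanned by (1, 1).
With v_2 = 1, v = (1, 1), so v_1 = 1.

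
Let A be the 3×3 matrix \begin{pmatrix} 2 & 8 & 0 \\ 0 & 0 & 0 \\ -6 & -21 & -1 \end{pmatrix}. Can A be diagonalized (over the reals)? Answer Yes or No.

Characteristic polynomial: p(t) = t^3 - t^2 - 2t = t(t - 2)(t + 1).
All 3 eigenvalues are distinct, so A is diagonalizable.

Yes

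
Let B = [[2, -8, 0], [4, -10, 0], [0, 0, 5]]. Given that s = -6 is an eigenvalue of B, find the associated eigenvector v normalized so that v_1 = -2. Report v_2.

B + 6I = [[8, -8, 0], [4, -4, 0], [0, 0, 11]].
Solving (B + 6I)v = 0 gives the eigenspace spanned by (-2, -2, 0).
With v_1 = -2, v = (-2, -2, 0), so v_2 = -2.

-2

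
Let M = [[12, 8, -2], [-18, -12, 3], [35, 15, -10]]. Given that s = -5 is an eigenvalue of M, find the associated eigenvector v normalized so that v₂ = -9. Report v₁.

M + 5I = [[17, 8, -2], [-18, -7, 3], [35, 15, -5]].
Solving (M + 5I)v = 0 gives the eigenspace spanned by (6, -9, 15).
With v₂ = -9, v = (6, -9, 15), so v₁ = 6.

6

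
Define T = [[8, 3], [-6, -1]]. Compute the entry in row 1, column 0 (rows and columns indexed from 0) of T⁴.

Characteristic polynomial: r^2 - 7r + 10 = (r - 5)(r - 2), so the eigenvalues are 2, 5.
r=2: eigenvector (-1, 2).
r=5: eigenvector (-1, 1).
P = [[-1, -1], [2, 1]], D = diag(2, 5), P⁻¹ = [[1, 1], [-2, -1]].
T⁴ = P·diag(16, 625)·P⁻¹ = [[1234, 609], [-1218, -593]].
The requested entry is -1218.

-1218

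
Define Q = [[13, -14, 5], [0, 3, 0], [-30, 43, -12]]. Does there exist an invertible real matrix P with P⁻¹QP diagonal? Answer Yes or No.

Characteristic polynomial: p(t) = t^3 - 4t^2 - 3t + 18 = (t - 3)^2(t + 2).
t = 3 has algebraic multiplicity 2; rank(Q − 3I) = 2, so geometric multiplicity = 1.
Geometric multiplicity < algebraic multiplicity, so Q is not diagonalizable.

No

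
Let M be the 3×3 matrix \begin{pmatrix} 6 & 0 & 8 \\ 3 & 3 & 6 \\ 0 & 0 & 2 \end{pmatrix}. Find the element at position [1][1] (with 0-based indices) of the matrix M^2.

Characteristic polynomial: t^3 - 11t^2 + 36t - 36 = (t - 6)(t - 3)(t - 2), so the eigenvalues are 2, 3, 6.
t=2: eigenvector (-2, 0, 1).
t=3: eigenvector (0, 1, 0).
t=6: eigenvector (1, 1, 0).
P = [[-2, 0, 1], [0, 1, 1], [1, 0, 0]], D = diag(2, 3, 6), P⁻¹ = [[0, 0, 1], [-1, 1, -2], [1, 0, 2]].
M² = P·diag(4, 9, 36)·P⁻¹ = [[36, 0, 64], [27, 9, 54], [0, 0, 4]].
The requested entry is 9.

9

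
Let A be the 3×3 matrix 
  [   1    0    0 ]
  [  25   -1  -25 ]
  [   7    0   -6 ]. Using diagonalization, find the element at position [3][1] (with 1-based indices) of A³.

Characteristic polynomial: s^3 + 6s^2 - s - 6 = (s - 1)(s + 1)(s + 6), so the eigenvalues are -6, -1, 1.
s=-1: eigenvector (0, 1, 0).
s=1: eigenvector (1, 0, 1).
s=-6: eigenvector (0, 5, 1).
P = [[0, 1, 0], [1, 0, 5], [0, 1, 1]], D = diag(-1, 1, -6), P⁻¹ = [[5, 1, -5], [1, 0, 0], [-1, 0, 1]].
A³ = P·diag(-1, 1, -216)·P⁻¹ = [[1, 0, 0], [1075, -1, -1075], [217, 0, -216]].
The requested entry is 217.

217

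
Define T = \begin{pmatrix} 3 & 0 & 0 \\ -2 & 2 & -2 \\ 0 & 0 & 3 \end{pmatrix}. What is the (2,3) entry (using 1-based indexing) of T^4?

Characteristic polynomial: r^3 - 8r^2 + 21r - 18 = (r - 3)^2(r - 2), so the eigenvalues are 2, 3, 3.
r=2: eigenvector (0, 1, 0).
r=3: eigenvector (1, 0, -1).
r=3: eigenvector (-2, -2, 3).
P = [[0, 1, -2], [1, 0, -2], [0, -1, 3]], D = diag(2, 3, 3), P⁻¹ = [[2, 1, 2], [3, 0, 2], [1, 0, 1]].
T⁴ = P·diag(16, 81, 81)·P⁻¹ = [[81, 0, 0], [-130, 16, -130], [0, 0, 81]].
The requested entry is -130.

-130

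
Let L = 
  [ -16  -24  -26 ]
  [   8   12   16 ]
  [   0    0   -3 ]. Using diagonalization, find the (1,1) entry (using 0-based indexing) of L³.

Characteristic polynomial: t^3 + 7t^2 + 12t = t(t + 3)(t + 4), so the eigenvalues are -4, -3, 0.
t=-4: eigenvector (-2, 1, 0).
t=0: eigenvector (-3, 2, 0).
t=-3: eigenvector (-2, 0, 1).
P = [[-2, -3, -2], [1, 2, 0], [0, 0, 1]], D = diag(-4, 0, -3), P⁻¹ = [[-2, -3, -4], [1, 2, 2], [0, 0, 1]].
L³ = P·diag(-64, 0, -27)·P⁻¹ = [[-256, -384, -458], [128, 192, 256], [0, 0, -27]].
The requested entry is 192.

192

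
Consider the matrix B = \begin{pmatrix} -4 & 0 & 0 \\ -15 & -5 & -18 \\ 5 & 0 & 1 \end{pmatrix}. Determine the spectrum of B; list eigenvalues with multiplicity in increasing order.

Characteristic polynomial: p(r) = r^3 + 8r^2 + 11r - 20 = (r - 1)(r + 4)(r + 5).
Roots (with multiplicity): -5, -4, 1.

-5, -4, 1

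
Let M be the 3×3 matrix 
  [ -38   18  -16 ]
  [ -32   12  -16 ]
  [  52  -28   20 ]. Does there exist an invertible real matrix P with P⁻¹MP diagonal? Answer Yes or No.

Characteristic polynomial: p(r) = r^3 + 6r^2 - 16r - 96 = (r - 4)(r + 4)(r + 6).
All 3 eigenvalues are distinct, so M is diagonalizable.

Yes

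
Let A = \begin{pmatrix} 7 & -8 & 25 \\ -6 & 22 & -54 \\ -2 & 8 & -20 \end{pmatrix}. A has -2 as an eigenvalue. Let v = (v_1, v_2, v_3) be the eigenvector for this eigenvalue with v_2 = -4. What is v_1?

A + 2I = [[9, -8, 25], [-6, 24, -54], [-2, 8, -18]].
Solving (A + 2I)v = 0 gives the eigenspace spanned by (2, -4, -2).
With v_2 = -4, v = (2, -4, -2), so v_1 = 2.

2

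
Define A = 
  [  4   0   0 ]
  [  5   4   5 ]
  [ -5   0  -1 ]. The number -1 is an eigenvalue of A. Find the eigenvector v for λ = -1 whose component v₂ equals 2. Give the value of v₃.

-2

A + 1I = [[5, 0, 0], [5, 5, 5], [-5, 0, 0]].
Solving (A + 1I)v = 0 gives the eigenspace spanned by (0, 2, -2).
With v₂ = 2, v = (0, 2, -2), so v₃ = -2.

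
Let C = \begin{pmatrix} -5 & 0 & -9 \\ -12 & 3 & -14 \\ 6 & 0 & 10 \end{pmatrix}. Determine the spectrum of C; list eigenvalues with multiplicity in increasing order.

1, 3, 4

Characteristic polynomial: p(μ) = μ^3 - 8μ^2 + 19μ - 12 = (μ - 4)(μ - 3)(μ - 1).
Roots (with multiplicity): 1, 3, 4.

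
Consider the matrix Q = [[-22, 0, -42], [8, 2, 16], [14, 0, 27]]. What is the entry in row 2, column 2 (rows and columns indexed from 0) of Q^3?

867

Characteristic polynomial: r^3 - 7r^2 + 4r + 12 = (r - 6)(r - 2)(r + 1), so the eigenvalues are -1, 2, 6.
r=6: eigenvector (-3, 2, 2).
r=2: eigenvector (0, 1, 0).
r=-1: eigenvector (-2, 0, 1).
P = [[-3, 0, -2], [2, 1, 0], [2, 0, 1]], D = diag(6, 2, -1), P⁻¹ = [[1, 0, 2], [-2, 1, -4], [-2, 0, -3]].
Q³ = P·diag(216, 8, -1)·P⁻¹ = [[-652, 0, -1302], [416, 8, 832], [434, 0, 867]].
The requested entry is 867.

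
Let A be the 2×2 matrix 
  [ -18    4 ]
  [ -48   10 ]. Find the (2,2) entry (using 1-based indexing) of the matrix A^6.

-139712

Characteristic polynomial: λ^2 + 8λ + 12 = (λ + 2)(λ + 6), so the eigenvalues are -6, -2.
λ=-6: eigenvector (1, 3).
λ=-2: eigenvector (1, 4).
P = [[1, 1], [3, 4]], D = diag(-6, -2), P⁻¹ = [[4, -1], [-3, 1]].
A⁶ = P·diag(46656, 64)·P⁻¹ = [[186432, -46592], [559104, -139712]].
The requested entry is -139712.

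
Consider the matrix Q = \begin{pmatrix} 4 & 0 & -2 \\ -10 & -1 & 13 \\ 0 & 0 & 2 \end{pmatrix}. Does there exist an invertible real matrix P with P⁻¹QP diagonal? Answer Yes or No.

Yes

Characteristic polynomial: p(μ) = μ^3 - 5μ^2 + 2μ + 8 = (μ - 4)(μ - 2)(μ + 1).
All 3 eigenvalues are distinct, so Q is diagonalizable.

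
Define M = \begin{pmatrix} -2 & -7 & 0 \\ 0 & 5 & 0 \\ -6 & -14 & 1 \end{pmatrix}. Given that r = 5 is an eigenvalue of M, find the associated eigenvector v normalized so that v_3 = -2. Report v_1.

-1

M − 5I = [[-7, -7, 0], [0, 0, 0], [-6, -14, -4]].
Solving (M − 5I)v = 0 gives the eigenspace spanned by (-1, 1, -2).
With v_3 = -2, v = (-1, 1, -2), so v_1 = -1.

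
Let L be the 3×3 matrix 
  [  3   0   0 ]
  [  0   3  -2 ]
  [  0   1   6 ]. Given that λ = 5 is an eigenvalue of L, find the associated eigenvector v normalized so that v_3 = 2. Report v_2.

-2

L − 5I = [[-2, 0, 0], [0, -2, -2], [0, 1, 1]].
Solving (L − 5I)v = 0 gives the eigenspace spanned by (0, -2, 2).
With v_3 = 2, v = (0, -2, 2), so v_2 = -2.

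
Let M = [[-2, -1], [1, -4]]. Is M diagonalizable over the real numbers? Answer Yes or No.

No

Characteristic polynomial: p(λ) = λ^2 + 6λ + 9 = (λ + 3)^2.
λ = -3 has algebraic multiplicity 2; rank(M + 3I) = 1, so geometric multiplicity = 1.
Geometric multiplicity < algebraic multiplicity, so M is not diagonalizable.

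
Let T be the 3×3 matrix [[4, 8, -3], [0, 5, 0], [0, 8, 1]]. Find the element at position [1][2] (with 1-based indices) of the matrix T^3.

248

Characteristic polynomial: λ^3 - 10λ^2 + 29λ - 20 = (λ - 5)(λ - 4)(λ - 1), so the eigenvalues are 1, 4, 5.
λ=4: eigenvector (1, 0, 0).
λ=5: eigenvector (2, 1, 2).
λ=1: eigenvector (1, 0, 1).
P = [[1, 2, 1], [0, 1, 0], [0, 2, 1]], D = diag(4, 5, 1), P⁻¹ = [[1, 0, -1], [0, 1, 0], [0, -2, 1]].
T³ = P·diag(64, 125, 1)·P⁻¹ = [[64, 248, -63], [0, 125, 0], [0, 248, 1]].
The requested entry is 248.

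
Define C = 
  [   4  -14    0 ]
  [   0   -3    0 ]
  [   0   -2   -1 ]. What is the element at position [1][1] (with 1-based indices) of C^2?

Characteristic polynomial: λ^3 - 13λ - 12 = (λ - 4)(λ + 1)(λ + 3), so the eigenvalues are -3, -1, 4.
λ=4: eigenvector (1, 0, 0).
λ=-3: eigenvector (2, 1, 1).
λ=-1: eigenvector (0, 0, 1).
P = [[1, 2, 0], [0, 1, 0], [0, 1, 1]], D = diag(4, -3, -1), P⁻¹ = [[1, -2, 0], [0, 1, 0], [0, -1, 1]].
C² = P·diag(16, 9, 1)·P⁻¹ = [[16, -14, 0], [0, 9, 0], [0, 8, 1]].
The requested entry is 16.

16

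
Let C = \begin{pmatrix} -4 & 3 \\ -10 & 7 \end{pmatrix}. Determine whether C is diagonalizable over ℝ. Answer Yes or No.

Yes

Characteristic polynomial: p(μ) = μ^2 - 3μ + 2 = (μ - 2)(μ - 1).
All 2 eigenvalues are distinct, so C is diagonalizable.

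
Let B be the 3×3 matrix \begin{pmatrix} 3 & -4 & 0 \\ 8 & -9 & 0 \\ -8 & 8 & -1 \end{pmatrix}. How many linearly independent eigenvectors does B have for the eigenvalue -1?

2

B + 1I = [[4, -4, 0], [8, -8, 0], [-8, 8, 0]].
This matrix has rank 1, so its null space has dimension 3 − 1 = 2.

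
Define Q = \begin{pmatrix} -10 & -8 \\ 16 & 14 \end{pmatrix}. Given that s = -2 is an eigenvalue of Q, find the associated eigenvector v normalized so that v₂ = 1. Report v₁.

Q + 2I = [[-8, -8], [16, 16]].
Solving (Q + 2I)v = 0 gives the eigenspace spanned by (-1, 1).
With v₂ = 1, v = (-1, 1), so v₁ = -1.

-1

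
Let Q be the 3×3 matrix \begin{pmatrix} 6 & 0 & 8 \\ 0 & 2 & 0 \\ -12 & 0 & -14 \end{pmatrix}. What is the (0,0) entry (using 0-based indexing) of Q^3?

408

Characteristic polynomial: s^3 + 6s^2 - 4s - 24 = (s - 2)(s + 2)(s + 6), so the eigenvalues are -6, -2, 2.
s=-2: eigenvector (1, 0, -1).
s=2: eigenvector (0, 1, 0).
s=-6: eigenvector (-2, 0, 3).
P = [[1, 0, -2], [0, 1, 0], [-1, 0, 3]], D = diag(-2, 2, -6), P⁻¹ = [[3, 0, 2], [0, 1, 0], [1, 0, 1]].
Q³ = P·diag(-8, 8, -216)·P⁻¹ = [[408, 0, 416], [0, 8, 0], [-624, 0, -632]].
The requested entry is 408.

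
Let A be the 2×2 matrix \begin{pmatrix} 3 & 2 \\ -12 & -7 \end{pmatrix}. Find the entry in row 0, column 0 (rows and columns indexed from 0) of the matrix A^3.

51

Characteristic polynomial: λ^2 + 4λ + 3 = (λ + 1)(λ + 3), so the eigenvalues are -3, -1.
λ=-3: eigenvector (1, -3).
λ=-1: eigenvector (1, -2).
P = [[1, 1], [-3, -2]], D = diag(-3, -1), P⁻¹ = [[-2, -1], [3, 1]].
A³ = P·diag(-27, -1)·P⁻¹ = [[51, 26], [-156, -79]].
The requested entry is 51.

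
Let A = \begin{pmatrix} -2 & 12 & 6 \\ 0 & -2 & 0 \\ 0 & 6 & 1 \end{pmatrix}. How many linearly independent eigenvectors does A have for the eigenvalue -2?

A + 2I = [[0, 12, 6], [0, 0, 0], [0, 6, 3]].
This matrix has rank 1, so its null space has dimension 3 − 1 = 2.

2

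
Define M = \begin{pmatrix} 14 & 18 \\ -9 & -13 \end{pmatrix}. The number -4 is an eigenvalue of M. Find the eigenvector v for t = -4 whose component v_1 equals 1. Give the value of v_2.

-1

M + 4I = [[18, 18], [-9, -9]].
Solving (M + 4I)v = 0 gives the eigenspace spanned by (1, -1).
With v_1 = 1, v = (1, -1), so v_2 = -1.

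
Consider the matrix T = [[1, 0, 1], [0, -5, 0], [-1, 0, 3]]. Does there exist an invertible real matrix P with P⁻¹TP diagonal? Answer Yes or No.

Characteristic polynomial: p(λ) = λ^3 + λ^2 - 16λ + 20 = (λ - 2)^2(λ + 5).
λ = 2 has algebraic multiplicity 2; rank(T − 2I) = 2, so geometric multiplicity = 1.
Geometric multiplicity < algebraic multiplicity, so T is not diagonalizable.

No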